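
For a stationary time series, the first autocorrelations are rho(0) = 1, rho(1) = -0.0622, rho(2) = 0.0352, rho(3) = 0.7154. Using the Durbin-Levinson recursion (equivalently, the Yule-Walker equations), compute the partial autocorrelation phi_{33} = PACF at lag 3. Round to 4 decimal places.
\phi_{33} = 0.7230

The PACF at lag k is phi_{kk}, the last component of the solution
to the Yule-Walker system G_k phi = r_k where
  (G_k)_{ij} = rho(|i - j|), (r_k)_i = rho(i), i,j = 1..k.
Equivalently, Durbin-Levinson gives phi_{kk} iteratively:
  phi_{11} = rho(1)
  phi_{kk} = [rho(k) - sum_{j=1..k-1} phi_{k-1,j} rho(k-j)]
            / [1 - sum_{j=1..k-1} phi_{k-1,j} rho(j)],
  phi_{k,j} = phi_{k-1,j} - phi_{kk} phi_{k-1,k-j},  j = 1..k-1.
Step k = 1:
  phi_11 = rho(1) = -0.0622.
Step k = 2:
  phi_22 = [rho(2) - phi_11 rho(1)] / [1 - phi_11 rho(1)] = [0.0352 - (-0.0622)(-0.0622)] / [1 - (-0.0622)(-0.0622)]
         = 0.03133116 / 0.99613116 = 0.031453.
  Update: phi_21 = phi_11 - phi_22 phi_11 = -0.0622 - (0.031453)(-0.0622) = -0.060244.
Step k = 3:
  phi_33 = [rho(3) - phi_21 rho(2) - phi_22 rho(1)] / [1 - phi_21 rho(1) - phi_22 rho(2)]
    numerator   = 0.7154 - (-0.060244)(0.0352) - (0.031453)(-0.0622) = 0.71947694
    denominator = 1 - (-0.060244)(-0.0622) - (0.031453)(0.0352) = 0.99514571
  phi_33 = 0.71947694 / 0.99514571 = 0.723.
Therefore phi_{33} = 0.7230.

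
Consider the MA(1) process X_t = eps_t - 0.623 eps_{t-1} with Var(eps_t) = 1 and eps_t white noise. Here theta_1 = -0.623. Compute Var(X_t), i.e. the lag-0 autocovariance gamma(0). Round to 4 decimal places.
\gamma(0) = 1.3881

For an MA(q) process X_t = eps_t + sum_i theta_i eps_{t-i} with
Var(eps_t) = sigma^2, the variance is
  gamma(0) = sigma^2 * (1 + sum_i theta_i^2).
  sum_i theta_i^2 = (-0.623)^2 = 0.388129.
  gamma(0) = 1 * (1 + 0.388129) = 1 * 1.388129 = 1.388129, which rounds to 1.3881.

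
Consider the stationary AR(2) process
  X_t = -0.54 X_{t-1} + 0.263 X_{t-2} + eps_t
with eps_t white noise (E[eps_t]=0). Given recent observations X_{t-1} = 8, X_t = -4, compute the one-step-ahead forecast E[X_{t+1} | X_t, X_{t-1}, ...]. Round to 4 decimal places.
E[X_{t+1} \mid \mathcal F_t] = 4.2640

For an AR(p) model X_t = c + sum_i phi_i X_{t-i} + eps_t, the
one-step-ahead conditional mean is
  E[X_{t+1} | X_t, ...] = c + sum_i phi_i X_{t+1-i}.
Substitute known values:
  E[X_{t+1} | ...] = (-0.54) * (-4) + (0.263) * (8)
                   = 4.2640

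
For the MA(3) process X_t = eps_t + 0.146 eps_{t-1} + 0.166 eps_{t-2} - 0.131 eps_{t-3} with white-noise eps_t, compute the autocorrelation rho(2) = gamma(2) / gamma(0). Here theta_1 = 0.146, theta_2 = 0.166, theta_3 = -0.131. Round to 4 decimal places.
\rho(2) = 0.1378

For an MA(q) process with theta_0 = 1, the autocovariance is
  gamma(k) = sigma^2 * sum_{i=0..q-k} theta_i * theta_{i+k},
and rho(k) = gamma(k) / gamma(0). Sigma^2 cancels.
  numerator   = (1)*(0.166) + (0.146)*(-0.131) = 0.146874.
  denominator = (1)^2 + (0.146)^2 + (0.166)^2 + (-0.131)^2 = 1.066033.
  rho(2) = 0.146874 / 1.066033 = 0.1378.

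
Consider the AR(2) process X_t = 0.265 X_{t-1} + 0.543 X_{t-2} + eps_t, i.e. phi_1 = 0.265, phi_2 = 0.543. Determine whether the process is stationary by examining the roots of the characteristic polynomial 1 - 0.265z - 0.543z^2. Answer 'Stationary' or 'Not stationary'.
\text{Stationary}

The AR(p) characteristic polynomial is P(z) = 1 - 0.265z - 0.543z^2.
Stationarity requires all roots to lie outside the unit circle, i.e. |z| > 1 for every root.
Set 1 + (-0.265) z + (-0.543) z^2 = 0, i.e. a z^2 + b z + c = 0 with a = -0.543, b = -0.265, c = 1.
Discriminant D = b^2 - 4ac = (-0.265)^2 - 4*(-0.543)*1 = 0.070225 - (-2.172) = 2.242225.
D >= 0, so the roots are real: z = (-b +/- sqrt(D)) / (2a) = (0.265 +/- 1.497406) / (-1.086).
  z_1 = (0.265 + 1.497406) / (-1.086) = -1.6228,   |z_1| = 1.6228.
  z_2 = (0.265 - 1.497406) / (-1.086) = 1.1348,   |z_2| = 1.1348.
Moduli of all roots: 1.6228, 1.1348.
All moduli strictly greater than 1? Yes.
Verdict: Stationary.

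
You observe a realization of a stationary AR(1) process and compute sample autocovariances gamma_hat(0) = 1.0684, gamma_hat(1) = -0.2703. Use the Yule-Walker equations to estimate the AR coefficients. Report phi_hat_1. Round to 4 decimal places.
\hat\phi_{1} = -0.2530

The Yule-Walker equations for an AR(p) process read, in matrix form,
  Gamma_p phi = r_p,   with   (Gamma_p)_{ij} = gamma(|i - j|),
                       (r_p)_i = gamma(i),   i,j = 1..p.
Substitute the sample gammas (Toeplitz matrix and right-hand side of size 1):
  Gamma_p = [[1.0684]]
  r_p     = [-0.2703]
With p = 1 this is the single equation gamma(0) phi_1 = gamma(1):
  phi_hat_1 = gamma(1) / gamma(0) = -0.2703 / 1.0684 = -0.2530.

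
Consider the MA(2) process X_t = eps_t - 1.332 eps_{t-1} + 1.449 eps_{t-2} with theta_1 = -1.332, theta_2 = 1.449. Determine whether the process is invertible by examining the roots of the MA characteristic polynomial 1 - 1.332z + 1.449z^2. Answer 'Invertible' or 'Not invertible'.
\text{Not invertible}

The MA(q) characteristic polynomial is P(z) = 1 - 1.332z + 1.449z^2.
Invertibility requires all roots to lie outside the unit circle, i.e. |z| > 1 for every root.
Set 1 + (-1.332) z + (1.449) z^2 = 0, i.e. a z^2 + b z + c = 0 with a = 1.449, b = -1.332, c = 1.
Discriminant D = b^2 - 4ac = (-1.332)^2 - 4*(1.449)*1 = 1.774224 - (5.796) = -4.021776.
D < 0, so the roots are the complex-conjugate pair z = (-b +/- i sqrt(-D)) / (2a) = 0.4596 +/- 0.692i.
For a conjugate pair |z|^2 = z * conj(z) = (product of roots) = c/a = 1/(1.449) = 0.690131, so |z| = sqrt(0.690131) = 0.8307 for both roots.
Moduli of all roots: 0.8307, 0.8307.
All moduli strictly greater than 1? No.
Verdict: Not invertible.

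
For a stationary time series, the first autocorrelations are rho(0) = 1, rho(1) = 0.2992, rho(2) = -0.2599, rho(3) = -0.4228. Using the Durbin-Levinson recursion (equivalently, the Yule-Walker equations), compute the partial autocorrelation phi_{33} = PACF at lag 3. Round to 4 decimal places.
\phi_{33} = -0.2581

The PACF at lag k is phi_{kk}, the last component of the solution
to the Yule-Walker system G_k phi = r_k where
  (G_k)_{ij} = rho(|i - j|), (r_k)_i = rho(i), i,j = 1..k.
Equivalently, Durbin-Levinson gives phi_{kk} iteratively:
  phi_{11} = rho(1)
  phi_{kk} = [rho(k) - sum_{j=1..k-1} phi_{k-1,j} rho(k-j)]
            / [1 - sum_{j=1..k-1} phi_{k-1,j} rho(j)],
  phi_{k,j} = phi_{k-1,j} - phi_{kk} phi_{k-1,k-j},  j = 1..k-1.
Step k = 1:
  phi_11 = rho(1) = 0.2992.
Step k = 2:
  phi_22 = [rho(2) - phi_11 rho(1)] / [1 - phi_11 rho(1)] = [-0.2599 - (0.2992)(0.2992)] / [1 - (0.2992)(0.2992)]
         = -0.34942064 / 0.91047936 = -0.383777.
  Update: phi_21 = phi_11 - phi_22 phi_11 = 0.2992 - (-0.383777)(0.2992) = 0.414026.
Step k = 3:
  phi_33 = [rho(3) - phi_21 rho(2) - phi_22 rho(1)] / [1 - phi_21 rho(1) - phi_22 rho(2)]
    numerator   = -0.4228 - (0.414026)(-0.2599) - (-0.383777)(0.2992) = -0.20036871
    denominator = 1 - (0.414026)(0.2992) - (-0.383777)(-0.2599) = 0.77637991
  phi_33 = -0.20036871 / 0.77637991 = -0.2581.
Therefore phi_{33} = -0.2581.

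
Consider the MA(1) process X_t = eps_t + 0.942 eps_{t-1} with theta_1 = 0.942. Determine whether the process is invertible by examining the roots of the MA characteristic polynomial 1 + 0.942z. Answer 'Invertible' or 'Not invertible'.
\text{Invertible}

The MA(q) characteristic polynomial is P(z) = 1 + 0.942z.
Invertibility requires all roots to lie outside the unit circle, i.e. |z| > 1 for every root.
This is linear in z: 1 + (0.942) z = 0  =>  z = -1/(0.942) = -1.061571,  |z| = 1.061571.
Moduli of all roots: 1.0616.
All moduli strictly greater than 1? Yes.
Verdict: Invertible.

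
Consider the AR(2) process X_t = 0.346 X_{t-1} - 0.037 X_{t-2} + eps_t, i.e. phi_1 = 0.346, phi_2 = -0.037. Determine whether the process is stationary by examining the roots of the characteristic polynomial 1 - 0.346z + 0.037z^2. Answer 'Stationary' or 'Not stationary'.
\text{Stationary}

The AR(p) characteristic polynomial is P(z) = 1 - 0.346z + 0.037z^2.
Stationarity requires all roots to lie outside the unit circle, i.e. |z| > 1 for every root.
Set 1 + (-0.346) z + (0.037) z^2 = 0, i.e. a z^2 + b z + c = 0 with a = 0.037, b = -0.346, c = 1.
Discriminant D = b^2 - 4ac = (-0.346)^2 - 4*(0.037)*1 = 0.119716 - (0.148) = -0.028284.
D < 0, so the roots are the complex-conjugate pair z = (-b +/- i sqrt(-D)) / (2a) = 4.6757 +/- 2.2727i.
For a conjugate pair |z|^2 = z * conj(z) = (product of roots) = c/a = 1/(0.037) = 27.027027, so |z| = sqrt(27.027027) = 5.1988 for both roots.
Moduli of all roots: 5.1988, 5.1988.
All moduli strictly greater than 1? Yes.
Verdict: Stationary.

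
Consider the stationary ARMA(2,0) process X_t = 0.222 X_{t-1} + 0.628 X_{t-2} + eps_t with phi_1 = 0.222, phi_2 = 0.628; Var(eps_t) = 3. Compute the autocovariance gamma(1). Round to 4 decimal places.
\gamma(1) = 4.5914

Multiply the model equation by X_{t-k} and take expectations. With theta_0 = psi_0 = 1 and psi_j the MA(infinity) weights, this gives
  gamma(k) - sum_i phi_i gamma(k-i) = c_k,
  c_k = sigma^2 * sum_{j=k..q} theta_j psi_{j-k}   (c_k = 0 for k > q),
using gamma(-m) = gamma(m).
Pure AR (q = 0): c_0 = sigma^2 = 3, c_k = 0 for k >= 1.
Equations for k = 0, 1, 2 (AR order 2, c_2 = 0):
  (E0) gamma(0) = phi_1 gamma(1) + phi_2 gamma(2) + c_0
  (E1) gamma(1) = phi_1 gamma(0) + phi_2 gamma(1) + c_1
  (E2) gamma(2) = phi_1 gamma(1) + phi_2 gamma(0)
From (E1): gamma(1) = A gamma(0) + B with
  A = phi_1 / (1 - phi_2) = 0.222 / 0.372 = 0.596774,   B = c_1 / (1 - phi_2) = 0 / 0.372 = 0.
Insert (E2) into (E0): gamma(0) (1 - phi_2^2) = phi_1 (1 + phi_2) gamma(1) + c_0.
  phi_1 (1 + phi_2) = (0.222)(1.628) = 0.361416,   1 - phi_2^2 = 0.605616.
Replace gamma(1) by A gamma(0) + B and collect gamma(0):
  gamma(0) [0.605616 - (0.361416)(0.596774)] = c_0 = 3
  gamma(0) * 0.389932 = 3
  gamma(0) = 3 / 0.389932 = 7.693644.
  gamma(1) = A gamma(0) = (0.596774)(7.693644) = 4.591368.
Therefore gamma(1) = 4.5914 (to 4 decimal places).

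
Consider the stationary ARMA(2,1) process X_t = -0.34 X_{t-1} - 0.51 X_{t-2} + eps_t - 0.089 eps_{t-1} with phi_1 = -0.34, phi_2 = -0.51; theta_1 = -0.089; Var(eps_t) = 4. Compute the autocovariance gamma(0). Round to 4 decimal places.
\gamma(0) = 5.9682

Multiply the model equation by X_{t-k} and take expectations. With theta_0 = psi_0 = 1 and psi_j the MA(infinity) weights, this gives
  gamma(k) - sum_i phi_i gamma(k-i) = c_k,
  c_k = sigma^2 * sum_{j=k..q} theta_j psi_{j-k}   (c_k = 0 for k > q),
using gamma(-m) = gamma(m).
psi-weights needed (psi_j = theta_j + sum_i phi_i psi_{j-i}):
  psi_1 = theta_1 + phi_1 = -0.089 + (-0.34) = -0.429
Right-hand sides:
  c_0 = sigma^2 (1 + theta_1 psi_1) = 4 * (1 + (-0.089)(-0.429)) = 4 * 1.038181 = 4.152724
  c_1 = sigma^2 theta_1 = 4 * (-0.089) = -0.356
  c_2 = 0
Equations for k = 0, 1, 2 (AR order 2, c_2 = 0):
  (E0) gamma(0) = phi_1 gamma(1) + phi_2 gamma(2) + c_0
  (E1) gamma(1) = phi_1 gamma(0) + phi_2 gamma(1) + c_1
  (E2) gamma(2) = phi_1 gamma(1) + phi_2 gamma(0)
From (E1): gamma(1) = A gamma(0) + B with
  A = phi_1 / (1 - phi_2) = -0.34 / 1.51 = -0.225166,   B = c_1 / (1 - phi_2) = -0.356 / 1.51 = -0.235762.
Insert (E2) into (E0): gamma(0) (1 - phi_2^2) = phi_1 (1 + phi_2) gamma(1) + c_0.
  phi_1 (1 + phi_2) = (-0.34)(0.49) = -0.1666,   1 - phi_2^2 = 0.7399.
Replace gamma(1) by A gamma(0) + B and collect gamma(0):
  gamma(0) [0.7399 - (-0.1666)(-0.225166)] = (-0.1666)(-0.235762) + 4.152724
  gamma(0) * 0.702387 = 4.192002
  gamma(0) = 4.192002 / 0.702387 = 5.968219.
Therefore gamma(0) = 5.9682 (to 4 decimal places).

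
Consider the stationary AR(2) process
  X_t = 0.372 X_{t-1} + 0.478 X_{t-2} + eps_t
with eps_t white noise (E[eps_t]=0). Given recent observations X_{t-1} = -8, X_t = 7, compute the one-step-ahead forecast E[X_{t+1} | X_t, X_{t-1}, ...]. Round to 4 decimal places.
E[X_{t+1} \mid \mathcal F_t] = -1.2200

For an AR(p) model X_t = c + sum_i phi_i X_{t-i} + eps_t, the
one-step-ahead conditional mean is
  E[X_{t+1} | X_t, ...] = c + sum_i phi_i X_{t+1-i}.
Substitute known values:
  E[X_{t+1} | ...] = (0.372) * (7) + (0.478) * (-8)
                   = -1.2200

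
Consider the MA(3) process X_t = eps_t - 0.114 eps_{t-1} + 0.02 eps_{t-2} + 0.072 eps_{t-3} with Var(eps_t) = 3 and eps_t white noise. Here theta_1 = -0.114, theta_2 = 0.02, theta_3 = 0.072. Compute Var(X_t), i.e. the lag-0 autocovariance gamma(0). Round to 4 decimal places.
\gamma(0) = 3.0557

For an MA(q) process X_t = eps_t + sum_i theta_i eps_{t-i} with
Var(eps_t) = sigma^2, the variance is
  gamma(0) = sigma^2 * (1 + sum_i theta_i^2).
  sum_i theta_i^2 = (-0.114)^2 + (0.02)^2 + (0.072)^2 = 0.012996 + 0.0004 + 0.005184 = 0.01858.
  gamma(0) = 3 * (1 + 0.01858) = 3 * 1.01858 = 3.05574, which rounds to 3.0557.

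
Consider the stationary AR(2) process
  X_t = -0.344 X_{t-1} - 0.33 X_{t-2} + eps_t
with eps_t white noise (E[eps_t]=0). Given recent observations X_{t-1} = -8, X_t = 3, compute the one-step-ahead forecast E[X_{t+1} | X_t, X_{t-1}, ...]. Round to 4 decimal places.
E[X_{t+1} \mid \mathcal F_t] = 1.6080

For an AR(p) model X_t = c + sum_i phi_i X_{t-i} + eps_t, the
one-step-ahead conditional mean is
  E[X_{t+1} | X_t, ...] = c + sum_i phi_i X_{t+1-i}.
Substitute known values:
  E[X_{t+1} | ...] = (-0.344) * (3) + (-0.33) * (-8)
                   = 1.6080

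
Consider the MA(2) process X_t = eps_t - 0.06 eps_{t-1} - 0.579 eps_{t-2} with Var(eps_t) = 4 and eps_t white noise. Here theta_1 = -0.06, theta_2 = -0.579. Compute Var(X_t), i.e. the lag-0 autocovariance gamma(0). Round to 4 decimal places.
\gamma(0) = 5.3554

For an MA(q) process X_t = eps_t + sum_i theta_i eps_{t-i} with
Var(eps_t) = sigma^2, the variance is
  gamma(0) = sigma^2 * (1 + sum_i theta_i^2).
  sum_i theta_i^2 = (-0.06)^2 + (-0.579)^2 = 0.0036 + 0.335241 = 0.338841.
  gamma(0) = 4 * (1 + 0.338841) = 4 * 1.338841 = 5.355364, which rounds to 5.3554.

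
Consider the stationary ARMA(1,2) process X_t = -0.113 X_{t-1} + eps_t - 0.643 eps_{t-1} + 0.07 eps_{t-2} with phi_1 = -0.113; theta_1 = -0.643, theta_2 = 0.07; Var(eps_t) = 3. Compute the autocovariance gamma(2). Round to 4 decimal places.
\gamma(2) = 0.5071

Multiply the model equation by X_{t-k} and take expectations. With theta_0 = psi_0 = 1 and psi_j the MA(infinity) weights, this gives
  gamma(k) - sum_i phi_i gamma(k-i) = c_k,
  c_k = sigma^2 * sum_{j=k..q} theta_j psi_{j-k}   (c_k = 0 for k > q),
using gamma(-m) = gamma(m).
psi-weights needed (psi_j = theta_j + sum_i phi_i psi_{j-i}):
  psi_1 = theta_1 + phi_1 = -0.643 + (-0.113) = -0.756
  psi_2 = theta_2 + phi_1 psi_1 = 0.07 + (-0.113)(-0.756) = 0.155428
Right-hand sides:
  c_0 = sigma^2 (1 + theta_1 psi_1 + theta_2 psi_2) = 3 * (1 + (-0.643)(-0.756) + (0.07)(0.155428)) = 3 * 1.496988 = 4.490964
  c_1 = sigma^2 (theta_1 + theta_2 psi_1) = 3 * (-0.643 + (0.07)(-0.756)) = -2.08776
  c_2 = sigma^2 theta_2 = 3 * (0.07) = 0.21
Equations for k = 0 and k = 1 (AR order 1):
  gamma(0) = phi_1 gamma(1) + c_0
  gamma(1) = phi_1 gamma(0) + c_1
Substituting the second into the first: gamma(0) (1 - phi_1^2) = c_0 + phi_1 c_1, so
  gamma(0) = (c_0 + phi_1 c_1) / (1 - phi_1^2) = (4.490964 + (-0.113)(-2.08776)) / (1 - (-0.113)^2) = 4.726881 / 0.987231 = 4.788019.
  gamma(1) = phi_1 gamma(0) + c_1 = (-0.113)(4.788019) + (-2.08776) = -2.628806.
For k = 2: gamma(2) = phi_1 gamma(1) + c_2
  = (-0.113)(-2.628806) + (0.21) = 0.507055.
Therefore gamma(2) = 0.5071 (to 4 decimal places).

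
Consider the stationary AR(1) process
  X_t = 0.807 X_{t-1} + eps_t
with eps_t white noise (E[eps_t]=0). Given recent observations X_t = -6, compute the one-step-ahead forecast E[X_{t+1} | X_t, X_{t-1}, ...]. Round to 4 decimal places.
E[X_{t+1} \mid \mathcal F_t] = -4.8420

For an AR(p) model X_t = c + sum_i phi_i X_{t-i} + eps_t, the
one-step-ahead conditional mean is
  E[X_{t+1} | X_t, ...] = c + sum_i phi_i X_{t+1-i}.
Substitute known values:
  E[X_{t+1} | ...] = (0.807) * (-6)
                   = -4.8420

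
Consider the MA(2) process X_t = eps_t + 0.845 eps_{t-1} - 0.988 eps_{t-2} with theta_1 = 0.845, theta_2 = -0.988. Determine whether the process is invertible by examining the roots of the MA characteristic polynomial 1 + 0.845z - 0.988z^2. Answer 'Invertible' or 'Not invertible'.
\text{Not invertible}

The MA(q) characteristic polynomial is P(z) = 1 + 0.845z - 0.988z^2.
Invertibility requires all roots to lie outside the unit circle, i.e. |z| > 1 for every root.
Set 1 + (0.845) z + (-0.988) z^2 = 0, i.e. a z^2 + b z + c = 0 with a = -0.988, b = 0.845, c = 1.
Discriminant D = b^2 - 4ac = (0.845)^2 - 4*(-0.988)*1 = 0.714025 - (-3.952) = 4.666025.
D >= 0, so the roots are real: z = (-b +/- sqrt(D)) / (2a) = (-0.845 +/- 2.160098) / (-1.976).
  z_1 = (-0.845 + 2.160098) / (-1.976) = -0.6655,   |z_1| = 0.6655.
  z_2 = (-0.845 - 2.160098) / (-1.976) = 1.5208,   |z_2| = 1.5208.
Moduli of all roots: 0.6655, 1.5208.
All moduli strictly greater than 1? No.
Verdict: Not invertible.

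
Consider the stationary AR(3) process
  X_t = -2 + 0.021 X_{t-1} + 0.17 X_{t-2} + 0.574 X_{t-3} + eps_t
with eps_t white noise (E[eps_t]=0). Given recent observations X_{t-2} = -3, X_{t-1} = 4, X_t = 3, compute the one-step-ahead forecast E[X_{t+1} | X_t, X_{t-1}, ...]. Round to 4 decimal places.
E[X_{t+1} \mid \mathcal F_t] = -2.9790

For an AR(p) model X_t = c + sum_i phi_i X_{t-i} + eps_t, the
one-step-ahead conditional mean is
  E[X_{t+1} | X_t, ...] = c + sum_i phi_i X_{t+1-i}.
Substitute known values:
  E[X_{t+1} | ...] = -2 + (0.021) * (3) + (0.17) * (4) + (0.574) * (-3)
                   = -2.9790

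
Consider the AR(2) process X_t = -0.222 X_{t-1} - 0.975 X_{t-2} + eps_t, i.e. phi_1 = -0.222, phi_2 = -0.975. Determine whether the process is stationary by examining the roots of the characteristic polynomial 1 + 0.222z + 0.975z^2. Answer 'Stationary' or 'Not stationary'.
\text{Stationary}

The AR(p) characteristic polynomial is P(z) = 1 + 0.222z + 0.975z^2.
Stationarity requires all roots to lie outside the unit circle, i.e. |z| > 1 for every root.
Set 1 + (0.222) z + (0.975) z^2 = 0, i.e. a z^2 + b z + c = 0 with a = 0.975, b = 0.222, c = 1.
Discriminant D = b^2 - 4ac = (0.222)^2 - 4*(0.975)*1 = 0.049284 - (3.9) = -3.850716.
D < 0, so the roots are the complex-conjugate pair z = (-b +/- i sqrt(-D)) / (2a) = -0.1138 +/- 1.0063i.
For a conjugate pair |z|^2 = z * conj(z) = (product of roots) = c/a = 1/(0.975) = 1.025641, so |z| = sqrt(1.025641) = 1.0127 for both roots.
Moduli of all roots: 1.0127, 1.0127.
All moduli strictly greater than 1? Yes.
Verdict: Stationary.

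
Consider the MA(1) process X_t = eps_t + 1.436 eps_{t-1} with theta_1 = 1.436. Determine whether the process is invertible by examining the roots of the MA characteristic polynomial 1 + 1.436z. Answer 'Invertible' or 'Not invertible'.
\text{Not invertible}

The MA(q) characteristic polynomial is P(z) = 1 + 1.436z.
Invertibility requires all roots to lie outside the unit circle, i.e. |z| > 1 for every root.
This is linear in z: 1 + (1.436) z = 0  =>  z = -1/(1.436) = -0.696379,  |z| = 0.696379.
Moduli of all roots: 0.6964.
All moduli strictly greater than 1? No.
Verdict: Not invertible.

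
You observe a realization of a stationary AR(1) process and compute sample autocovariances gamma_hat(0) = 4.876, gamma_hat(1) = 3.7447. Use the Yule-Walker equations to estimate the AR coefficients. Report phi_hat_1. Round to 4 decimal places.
\hat\phi_{1} = 0.7680

The Yule-Walker equations for an AR(p) process read, in matrix form,
  Gamma_p phi = r_p,   with   (Gamma_p)_{ij} = gamma(|i - j|),
                       (r_p)_i = gamma(i),   i,j = 1..p.
Substitute the sample gammas (Toeplitz matrix and right-hand side of size 1):
  Gamma_p = [[4.876]]
  r_p     = [3.7447]
With p = 1 this is the single equation gamma(0) phi_1 = gamma(1):
  phi_hat_1 = gamma(1) / gamma(0) = 3.7447 / 4.876 = 0.7680.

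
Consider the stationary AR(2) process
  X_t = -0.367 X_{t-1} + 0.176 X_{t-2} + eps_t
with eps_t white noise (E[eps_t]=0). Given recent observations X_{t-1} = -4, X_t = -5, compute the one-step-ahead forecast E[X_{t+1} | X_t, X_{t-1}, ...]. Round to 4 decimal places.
E[X_{t+1} \mid \mathcal F_t] = 1.1310

For an AR(p) model X_t = c + sum_i phi_i X_{t-i} + eps_t, the
one-step-ahead conditional mean is
  E[X_{t+1} | X_t, ...] = c + sum_i phi_i X_{t+1-i}.
Substitute known values:
  E[X_{t+1} | ...] = (-0.367) * (-5) + (0.176) * (-4)
                   = 1.1310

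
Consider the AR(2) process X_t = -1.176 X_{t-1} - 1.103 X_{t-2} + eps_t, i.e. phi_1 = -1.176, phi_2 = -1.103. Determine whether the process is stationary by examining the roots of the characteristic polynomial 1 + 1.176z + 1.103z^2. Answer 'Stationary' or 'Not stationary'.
\text{Not stationary}

The AR(p) characteristic polynomial is P(z) = 1 + 1.176z + 1.103z^2.
Stationarity requires all roots to lie outside the unit circle, i.e. |z| > 1 for every root.
Set 1 + (1.176) z + (1.103) z^2 = 0, i.e. a z^2 + b z + c = 0 with a = 1.103, b = 1.176, c = 1.
Discriminant D = b^2 - 4ac = (1.176)^2 - 4*(1.103)*1 = 1.382976 - (4.412) = -3.029024.
D < 0, so the roots are the complex-conjugate pair z = (-b +/- i sqrt(-D)) / (2a) = -0.5331 +/- 0.7889i.
For a conjugate pair |z|^2 = z * conj(z) = (product of roots) = c/a = 1/(1.103) = 0.906618, so |z| = sqrt(0.906618) = 0.9522 for both roots.
Moduli of all roots: 0.9522, 0.9522.
All moduli strictly greater than 1? No.
Verdict: Not stationary.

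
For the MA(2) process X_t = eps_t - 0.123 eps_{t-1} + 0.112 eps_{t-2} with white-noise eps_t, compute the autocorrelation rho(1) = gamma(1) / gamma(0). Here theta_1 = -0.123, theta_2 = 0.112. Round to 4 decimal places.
\rho(1) = -0.1331

For an MA(q) process with theta_0 = 1, the autocovariance is
  gamma(k) = sigma^2 * sum_{i=0..q-k} theta_i * theta_{i+k},
and rho(k) = gamma(k) / gamma(0). Sigma^2 cancels.
  numerator   = (1)*(-0.123) + (-0.123)*(0.112) = -0.136776.
  denominator = (1)^2 + (-0.123)^2 + (0.112)^2 = 1.027673.
  rho(1) = -0.136776 / 1.027673 = -0.1331.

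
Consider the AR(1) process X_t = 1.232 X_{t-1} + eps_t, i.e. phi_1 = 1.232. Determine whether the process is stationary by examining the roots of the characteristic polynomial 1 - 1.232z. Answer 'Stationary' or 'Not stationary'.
\text{Not stationary}

The AR(p) characteristic polynomial is P(z) = 1 - 1.232z.
Stationarity requires all roots to lie outside the unit circle, i.e. |z| > 1 for every root.
This is linear in z: 1 + (-1.232) z = 0  =>  z = -1/(-1.232) = 0.811688,  |z| = 0.811688.
Moduli of all roots: 0.8117.
All moduli strictly greater than 1? No.
Verdict: Not stationary.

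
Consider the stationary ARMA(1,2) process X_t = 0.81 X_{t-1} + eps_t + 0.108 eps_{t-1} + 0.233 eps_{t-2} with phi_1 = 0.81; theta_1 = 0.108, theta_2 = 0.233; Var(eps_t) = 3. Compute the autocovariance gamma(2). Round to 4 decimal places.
\gamma(2) = 10.5668

Multiply the model equation by X_{t-k} and take expectations. With theta_0 = psi_0 = 1 and psi_j the MA(infinity) weights, this gives
  gamma(k) - sum_i phi_i gamma(k-i) = c_k,
  c_k = sigma^2 * sum_{j=k..q} theta_j psi_{j-k}   (c_k = 0 for k > q),
using gamma(-m) = gamma(m).
psi-weights needed (psi_j = theta_j + sum_i phi_i psi_{j-i}):
  psi_1 = theta_1 + phi_1 = 0.108 + (0.81) = 0.918
  psi_2 = theta_2 + phi_1 psi_1 = 0.233 + (0.81)(0.918) = 0.97658
Right-hand sides:
  c_0 = sigma^2 (1 + theta_1 psi_1 + theta_2 psi_2) = 3 * (1 + (0.108)(0.918) + (0.233)(0.97658)) = 3 * 1.326687 = 3.980061
  c_1 = sigma^2 (theta_1 + theta_2 psi_1) = 3 * (0.108 + (0.233)(0.918)) = 0.965682
  c_2 = sigma^2 theta_2 = 3 * (0.233) = 0.699
Equations for k = 0 and k = 1 (AR order 1):
  gamma(0) = phi_1 gamma(1) + c_0
  gamma(1) = phi_1 gamma(0) + c_1
Substituting the second into the first: gamma(0) (1 - phi_1^2) = c_0 + phi_1 c_1, so
  gamma(0) = (c_0 + phi_1 c_1) / (1 - phi_1^2) = (3.980061 + (0.81)(0.965682)) / (1 - (0.81)^2) = 4.762264 / 0.3439 = 13.847816.
  gamma(1) = phi_1 gamma(0) + c_1 = (0.81)(13.847816) + (0.965682) = 12.182413.
For k = 2: gamma(2) = phi_1 gamma(1) + c_2
  = (0.81)(12.182413) + (0.699) = 10.566754.
Therefore gamma(2) = 10.5668 (to 4 decimal places).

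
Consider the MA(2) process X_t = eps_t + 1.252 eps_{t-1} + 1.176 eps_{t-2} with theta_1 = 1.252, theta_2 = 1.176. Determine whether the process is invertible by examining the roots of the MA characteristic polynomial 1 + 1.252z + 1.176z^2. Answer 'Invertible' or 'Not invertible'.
\text{Not invertible}

The MA(q) characteristic polynomial is P(z) = 1 + 1.252z + 1.176z^2.
Invertibility requires all roots to lie outside the unit circle, i.e. |z| > 1 for every root.
Set 1 + (1.252) z + (1.176) z^2 = 0, i.e. a z^2 + b z + c = 0 with a = 1.176, b = 1.252, c = 1.
Discriminant D = b^2 - 4ac = (1.252)^2 - 4*(1.176)*1 = 1.567504 - (4.704) = -3.136496.
D < 0, so the roots are the complex-conjugate pair z = (-b +/- i sqrt(-D)) / (2a) = -0.5323 +/- 0.753i.
For a conjugate pair |z|^2 = z * conj(z) = (product of roots) = c/a = 1/(1.176) = 0.85034, so |z| = sqrt(0.85034) = 0.9221 for both roots.
Moduli of all roots: 0.9221, 0.9221.
All moduli strictly greater than 1? No.
Verdict: Not invertible.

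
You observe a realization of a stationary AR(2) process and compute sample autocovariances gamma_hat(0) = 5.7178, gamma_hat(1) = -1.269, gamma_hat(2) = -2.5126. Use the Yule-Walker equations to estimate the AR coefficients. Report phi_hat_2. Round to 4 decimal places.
\hat\phi_{2} = -0.5140

The Yule-Walker equations for an AR(p) process read, in matrix form,
  Gamma_p phi = r_p,   with   (Gamma_p)_{ij} = gamma(|i - j|),
                       (r_p)_i = gamma(i),   i,j = 1..p.
Substitute the sample gammas (Toeplitz matrix and right-hand side of size 2):
  Gamma_p = [[5.7178, -1.269], [-1.269, 5.7178]]
  r_p     = [-1.269, -2.5126]
Written out:
  5.7178 phi_1 - 1.269 phi_2 = -1.269
  -1.269 phi_1 + 5.7178 phi_2 = -2.5126
Solve by Cramer's rule:
  det = gamma(0)^2 - gamma(1)^2 = (5.7178)^2 - (-1.269)^2 = 32.69323684 - 1.610361 = 31.08287584
  phi_hat_1 = [gamma(1) gamma(0) - gamma(1) gamma(2)] / det = [(-1.269)(5.7178) - (-1.269)(-2.5126)] / 31.08287584 = -10.4443776 / 31.08287584 = -0.336
  phi_hat_2 = [gamma(0) gamma(2) - gamma(1)^2] / det = [(5.7178)(-2.5126) - (-1.269)^2] / 31.08287584 = -15.97690528 / 31.08287584 = -0.514
So phi_hat = [-0.3360, -0.5140].
Therefore phi_hat_2 = -0.5140.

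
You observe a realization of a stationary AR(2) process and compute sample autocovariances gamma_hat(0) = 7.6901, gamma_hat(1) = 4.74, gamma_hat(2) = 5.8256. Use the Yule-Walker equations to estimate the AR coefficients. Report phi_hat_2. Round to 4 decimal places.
\hat\phi_{2} = 0.6090

The Yule-Walker equations for an AR(p) process read, in matrix form,
  Gamma_p phi = r_p,   with   (Gamma_p)_{ij} = gamma(|i - j|),
                       (r_p)_i = gamma(i),   i,j = 1..p.
Substitute the sample gammas (Toeplitz matrix and right-hand side of size 2):
  Gamma_p = [[7.6901, 4.74], [4.74, 7.6901]]
  r_p     = [4.74, 5.8256]
Written out:
  7.6901 phi_1 + 4.74 phi_2 = 4.74
  4.74 phi_1 + 7.6901 phi_2 = 5.8256
Solve by Cramer's rule:
  det = gamma(0)^2 - gamma(1)^2 = (7.6901)^2 - (4.74)^2 = 59.13763801 - 22.4676 = 36.67003801
  phi_hat_1 = [gamma(1) gamma(0) - gamma(1) gamma(2)] / det = [(4.74)(7.6901) - (4.74)(5.8256)] / 36.67003801 = 8.83773 / 36.67003801 = 0.241
  phi_hat_2 = [gamma(0) gamma(2) - gamma(1)^2] / det = [(7.6901)(5.8256) - (4.74)^2] / 36.67003801 = 22.33184656 / 36.67003801 = 0.609
So phi_hat = [0.2410, 0.6090].
Therefore phi_hat_2 = 0.6090.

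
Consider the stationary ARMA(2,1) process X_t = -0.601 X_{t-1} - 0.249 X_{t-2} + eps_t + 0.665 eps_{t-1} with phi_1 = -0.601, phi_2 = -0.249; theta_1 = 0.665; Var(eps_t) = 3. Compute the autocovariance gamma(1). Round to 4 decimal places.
\gamma(1) = -0.0094

Multiply the model equation by X_{t-k} and take expectations. With theta_0 = psi_0 = 1 and psi_j the MA(infinity) weights, this gives
  gamma(k) - sum_i phi_i gamma(k-i) = c_k,
  c_k = sigma^2 * sum_{j=k..q} theta_j psi_{j-k}   (c_k = 0 for k > q),
using gamma(-m) = gamma(m).
psi-weights needed (psi_j = theta_j + sum_i phi_i psi_{j-i}):
  psi_1 = theta_1 + phi_1 = 0.665 + (-0.601) = 0.064
Right-hand sides:
  c_0 = sigma^2 (1 + theta_1 psi_1) = 3 * (1 + (0.665)(0.064)) = 3 * 1.04256 = 3.12768
  c_1 = sigma^2 theta_1 = 3 * (0.665) = 1.995
  c_2 = 0
Equations for k = 0, 1, 2 (AR order 2, c_2 = 0):
  (E0) gamma(0) = phi_1 gamma(1) + phi_2 gamma(2) + c_0
  (E1) gamma(1) = phi_1 gamma(0) + phi_2 gamma(1) + c_1
  (E2) gamma(2) = phi_1 gamma(1) + phi_2 gamma(0)
From (E1): gamma(1) = A gamma(0) + B with
  A = phi_1 / (1 - phi_2) = -0.601 / 1.249 = -0.481185,   B = c_1 / (1 - phi_2) = 1.995 / 1.249 = 1.597278.
Insert (E2) into (E0): gamma(0) (1 - phi_2^2) = phi_1 (1 + phi_2) gamma(1) + c_0.
  phi_1 (1 + phi_2) = (-0.601)(0.751) = -0.451351,   1 - phi_2^2 = 0.937999.
Replace gamma(1) by A gamma(0) + B and collect gamma(0):
  gamma(0) [0.937999 - (-0.451351)(-0.481185)] = (-0.451351)(1.597278) + 3.12768
  gamma(0) * 0.720816 = 2.406747
  gamma(0) = 2.406747 / 0.720816 = 3.338922.
  gamma(1) = A gamma(0) + B = (-0.481185)(3.338922) + (1.597278) = -0.009361.
Therefore gamma(1) = -0.0094 (to 4 decimal places).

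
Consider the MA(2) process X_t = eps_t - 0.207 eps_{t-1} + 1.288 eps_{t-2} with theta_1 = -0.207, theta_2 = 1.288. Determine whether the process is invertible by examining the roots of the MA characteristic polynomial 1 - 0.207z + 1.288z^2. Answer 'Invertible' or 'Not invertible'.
\text{Not invertible}

The MA(q) characteristic polynomial is P(z) = 1 - 0.207z + 1.288z^2.
Invertibility requires all roots to lie outside the unit circle, i.e. |z| > 1 for every root.
Set 1 + (-0.207) z + (1.288) z^2 = 0, i.e. a z^2 + b z + c = 0 with a = 1.288, b = -0.207, c = 1.
Discriminant D = b^2 - 4ac = (-0.207)^2 - 4*(1.288)*1 = 0.042849 - (5.152) = -5.109151.
D < 0, so the roots are the complex-conjugate pair z = (-b +/- i sqrt(-D)) / (2a) = 0.0804 +/- 0.8775i.
For a conjugate pair |z|^2 = z * conj(z) = (product of roots) = c/a = 1/(1.288) = 0.776398, so |z| = sqrt(0.776398) = 0.8811 for both roots.
Moduli of all roots: 0.8811, 0.8811.
All moduli strictly greater than 1? No.
Verdict: Not invertible.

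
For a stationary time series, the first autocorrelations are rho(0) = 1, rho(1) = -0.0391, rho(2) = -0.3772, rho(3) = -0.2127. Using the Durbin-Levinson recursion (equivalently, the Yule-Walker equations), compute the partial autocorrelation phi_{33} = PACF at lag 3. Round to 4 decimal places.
\phi_{33} = -0.2900

The PACF at lag k is phi_{kk}, the last component of the solution
to the Yule-Walker system G_k phi = r_k where
  (G_k)_{ij} = rho(|i - j|), (r_k)_i = rho(i), i,j = 1..k.
Equivalently, Durbin-Levinson gives phi_{kk} iteratively:
  phi_{11} = rho(1)
  phi_{kk} = [rho(k) - sum_{j=1..k-1} phi_{k-1,j} rho(k-j)]
            / [1 - sum_{j=1..k-1} phi_{k-1,j} rho(j)],
  phi_{k,j} = phi_{k-1,j} - phi_{kk} phi_{k-1,k-j},  j = 1..k-1.
Step k = 1:
  phi_11 = rho(1) = -0.0391.
Step k = 2:
  phi_22 = [rho(2) - phi_11 rho(1)] / [1 - phi_11 rho(1)] = [-0.3772 - (-0.0391)(-0.0391)] / [1 - (-0.0391)(-0.0391)]
         = -0.37872881 / 0.99847119 = -0.379309.
  Update: phi_21 = phi_11 - phi_22 phi_11 = -0.0391 - (-0.379309)(-0.0391) = -0.053931.
Step k = 3:
  phi_33 = [rho(3) - phi_21 rho(2) - phi_22 rho(1)] / [1 - phi_21 rho(1) - phi_22 rho(2)]
    numerator   = -0.2127 - (-0.053931)(-0.3772) - (-0.379309)(-0.0391) = -0.24787373
    denominator = 1 - (-0.053931)(-0.0391) - (-0.379309)(-0.3772) = 0.85481606
  phi_33 = -0.24787373 / 0.85481606 = -0.29.
Therefore phi_{33} = -0.2900.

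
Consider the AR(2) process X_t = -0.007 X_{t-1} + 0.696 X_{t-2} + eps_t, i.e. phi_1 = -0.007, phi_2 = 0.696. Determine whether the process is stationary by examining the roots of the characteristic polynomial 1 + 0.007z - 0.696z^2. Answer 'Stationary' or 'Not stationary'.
\text{Stationary}

The AR(p) characteristic polynomial is P(z) = 1 + 0.007z - 0.696z^2.
Stationarity requires all roots to lie outside the unit circle, i.e. |z| > 1 for every root.
Set 1 + (0.007) z + (-0.696) z^2 = 0, i.e. a z^2 + b z + c = 0 with a = -0.696, b = 0.007, c = 1.
Discriminant D = b^2 - 4ac = (0.007)^2 - 4*(-0.696)*1 = 0.000049 - (-2.784) = 2.784049.
D >= 0, so the roots are real: z = (-b +/- sqrt(D)) / (2a) = (-0.007 +/- 1.668547) / (-1.392).
  z_1 = (-0.007 + 1.668547) / (-1.392) = -1.1936,   |z_1| = 1.1936.
  z_2 = (-0.007 - 1.668547) / (-1.392) = 1.2037,   |z_2| = 1.2037.
Moduli of all roots: 1.1936, 1.2037.
All moduli strictly greater than 1? Yes.
Verdict: Stationary.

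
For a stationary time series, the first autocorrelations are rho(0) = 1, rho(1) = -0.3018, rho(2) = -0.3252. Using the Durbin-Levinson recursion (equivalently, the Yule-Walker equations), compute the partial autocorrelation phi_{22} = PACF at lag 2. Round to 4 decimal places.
\phi_{22} = -0.4580

The PACF at lag k is phi_{kk}, the last component of the solution
to the Yule-Walker system G_k phi = r_k where
  (G_k)_{ij} = rho(|i - j|), (r_k)_i = rho(i), i,j = 1..k.
Equivalently, Durbin-Levinson gives phi_{kk} iteratively:
  phi_{11} = rho(1)
  phi_{kk} = [rho(k) - sum_{j=1..k-1} phi_{k-1,j} rho(k-j)]
            / [1 - sum_{j=1..k-1} phi_{k-1,j} rho(j)],
  phi_{k,j} = phi_{k-1,j} - phi_{kk} phi_{k-1,k-j},  j = 1..k-1.
Step k = 1:
  phi_11 = rho(1) = -0.3018.
Step k = 2:
  phi_22 = [rho(2) - phi_11 rho(1)] / [1 - phi_11 rho(1)] = [-0.3252 - (-0.3018)(-0.3018)] / [1 - (-0.3018)(-0.3018)]
         = -0.41628324 / 0.90891676 = -0.458.
Therefore phi_{22} = -0.4580.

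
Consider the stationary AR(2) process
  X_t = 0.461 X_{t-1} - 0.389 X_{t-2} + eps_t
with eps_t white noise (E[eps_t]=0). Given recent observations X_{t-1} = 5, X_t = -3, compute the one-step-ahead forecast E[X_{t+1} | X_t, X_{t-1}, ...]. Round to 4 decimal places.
E[X_{t+1} \mid \mathcal F_t] = -3.3280

For an AR(p) model X_t = c + sum_i phi_i X_{t-i} + eps_t, the
one-step-ahead conditional mean is
  E[X_{t+1} | X_t, ...] = c + sum_i phi_i X_{t+1-i}.
Substitute known values:
  E[X_{t+1} | ...] = (0.461) * (-3) + (-0.389) * (5)
                   = -3.3280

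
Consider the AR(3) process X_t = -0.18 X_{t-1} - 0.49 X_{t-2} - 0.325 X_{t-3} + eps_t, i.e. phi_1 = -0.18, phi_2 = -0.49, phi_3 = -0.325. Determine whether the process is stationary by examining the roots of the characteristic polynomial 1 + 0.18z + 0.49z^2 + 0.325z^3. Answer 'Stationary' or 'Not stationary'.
\text{Stationary}

The AR(p) characteristic polynomial is P(z) = 1 + 0.18z + 0.49z^2 + 0.325z^3.
Stationarity requires all roots to lie outside the unit circle, i.e. |z| > 1 for every root.
Degree 3: look for a simple real root z0 first, then factor out (1 - z/z0) and solve the remaining quadratic.
Testing z0 = -2: P(-2) = 1 + (0.18)(-2) + (0.49)(-2)^2 + (0.325)(-2)^3
  = 1 + (-0.36) + (1.96) + (-2.6) = 0.  So z_0 = -2 is a root, |z_0| = 2.
Divide out the factor (1 + 0.5 z) = (1 - z/z0) (since 1/z0 = -0.5):
  P(z) = (1 + 0.5 z)(1 + (-0.32) z + (0.65) z^2)
  [check: z-coef -0.32 - (-0.5) = 0.18; z^2-coef 0.65 - (-0.5)(-0.32) = 0.49; z^3-coef -(-0.5)(0.65) = 0.325.]
Remaining roots from the quadratic factor 1 + (-0.32) z + (0.65) z^2:
  Set 1 + (-0.32) z + (0.65) z^2 = 0, i.e. a z^2 + b z + c = 0 with a = 0.65, b = -0.32, c = 1.
  Discriminant D = b^2 - 4ac = (-0.32)^2 - 4*(0.65)*1 = 0.1024 - (2.6) = -2.4976.
  D < 0, so the roots are the complex-conjugate pair z = (-b +/- i sqrt(-D)) / (2a) = 0.2462 +/- 1.2157i.
  For a conjugate pair |z|^2 = z * conj(z) = (product of roots) = c/a = 1/(0.65) = 1.538462, so |z| = sqrt(1.538462) = 1.2403 for both roots.
Moduli of all roots: 2.0000, 1.2403, 1.2403.
All moduli strictly greater than 1? Yes.
Verdict: Stationary.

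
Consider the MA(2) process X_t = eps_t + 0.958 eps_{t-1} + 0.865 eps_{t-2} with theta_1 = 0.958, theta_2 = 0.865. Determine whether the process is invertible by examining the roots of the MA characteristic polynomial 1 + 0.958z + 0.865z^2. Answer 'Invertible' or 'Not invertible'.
\text{Invertible}

The MA(q) characteristic polynomial is P(z) = 1 + 0.958z + 0.865z^2.
Invertibility requires all roots to lie outside the unit circle, i.e. |z| > 1 for every root.
Set 1 + (0.958) z + (0.865) z^2 = 0, i.e. a z^2 + b z + c = 0 with a = 0.865, b = 0.958, c = 1.
Discriminant D = b^2 - 4ac = (0.958)^2 - 4*(0.865)*1 = 0.917764 - (3.46) = -2.542236.
D < 0, so the roots are the complex-conjugate pair z = (-b +/- i sqrt(-D)) / (2a) = -0.5538 +/- 0.9216i.
For a conjugate pair |z|^2 = z * conj(z) = (product of roots) = c/a = 1/(0.865) = 1.156069, so |z| = sqrt(1.156069) = 1.0752 for both roots.
Moduli of all roots: 1.0752, 1.0752.
All moduli strictly greater than 1? Yes.
Verdict: Invertible.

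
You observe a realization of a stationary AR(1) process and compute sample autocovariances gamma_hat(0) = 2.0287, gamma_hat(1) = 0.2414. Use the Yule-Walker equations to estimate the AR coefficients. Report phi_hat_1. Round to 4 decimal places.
\hat\phi_{1} = 0.1190

The Yule-Walker equations for an AR(p) process read, in matrix form,
  Gamma_p phi = r_p,   with   (Gamma_p)_{ij} = gamma(|i - j|),
                       (r_p)_i = gamma(i),   i,j = 1..p.
Substitute the sample gammas (Toeplitz matrix and right-hand side of size 1):
  Gamma_p = [[2.0287]]
  r_p     = [0.2414]
With p = 1 this is the single equation gamma(0) phi_1 = gamma(1):
  phi_hat_1 = gamma(1) / gamma(0) = 0.2414 / 2.0287 = 0.1190.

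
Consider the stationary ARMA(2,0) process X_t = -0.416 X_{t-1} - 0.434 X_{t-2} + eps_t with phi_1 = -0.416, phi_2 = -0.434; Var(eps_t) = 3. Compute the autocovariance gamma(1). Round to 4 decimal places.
\gamma(1) = -1.1708

Multiply the model equation by X_{t-k} and take expectations. With theta_0 = psi_0 = 1 and psi_j the MA(infinity) weights, this gives
  gamma(k) - sum_i phi_i gamma(k-i) = c_k,
  c_k = sigma^2 * sum_{j=k..q} theta_j psi_{j-k}   (c_k = 0 for k > q),
using gamma(-m) = gamma(m).
Pure AR (q = 0): c_0 = sigma^2 = 3, c_k = 0 for k >= 1.
Equations for k = 0, 1, 2 (AR order 2, c_2 = 0):
  (E0) gamma(0) = phi_1 gamma(1) + phi_2 gamma(2) + c_0
  (E1) gamma(1) = phi_1 gamma(0) + phi_2 gamma(1) + c_1
  (E2) gamma(2) = phi_1 gamma(1) + phi_2 gamma(0)
From (E1): gamma(1) = A gamma(0) + B with
  A = phi_1 / (1 - phi_2) = -0.416 / 1.434 = -0.290098,   B = c_1 / (1 - phi_2) = 0 / 1.434 = 0.
Insert (E2) into (E0): gamma(0) (1 - phi_2^2) = phi_1 (1 + phi_2) gamma(1) + c_0.
  phi_1 (1 + phi_2) = (-0.416)(0.566) = -0.235456,   1 - phi_2^2 = 0.811644.
Replace gamma(1) by A gamma(0) + B and collect gamma(0):
  gamma(0) [0.811644 - (-0.235456)(-0.290098)] = c_0 = 3
  gamma(0) * 0.743339 = 3
  gamma(0) = 3 / 0.743339 = 4.035845.
  gamma(1) = A gamma(0) = (-0.290098)(4.035845) = -1.170789.
Therefore gamma(1) = -1.1708 (to 4 decimal places).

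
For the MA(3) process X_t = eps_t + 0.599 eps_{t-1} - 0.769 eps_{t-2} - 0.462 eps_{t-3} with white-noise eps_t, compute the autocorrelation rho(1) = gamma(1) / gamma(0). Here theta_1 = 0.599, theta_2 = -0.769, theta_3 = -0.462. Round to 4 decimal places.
\rho(1) = 0.2282

For an MA(q) process with theta_0 = 1, the autocovariance is
  gamma(k) = sigma^2 * sum_{i=0..q-k} theta_i * theta_{i+k},
and rho(k) = gamma(k) / gamma(0). Sigma^2 cancels.
  numerator   = (1)*(0.599) + (0.599)*(-0.769) + (-0.769)*(-0.462) = 0.493647.
  denominator = (1)^2 + (0.599)^2 + (-0.769)^2 + (-0.462)^2 = 2.163606.
  rho(1) = 0.493647 / 2.163606 = 0.2282.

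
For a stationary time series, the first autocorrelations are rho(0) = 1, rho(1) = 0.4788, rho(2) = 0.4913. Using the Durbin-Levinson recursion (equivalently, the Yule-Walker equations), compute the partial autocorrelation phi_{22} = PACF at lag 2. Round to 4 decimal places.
\phi_{22} = 0.3400

The PACF at lag k is phi_{kk}, the last component of the solution
to the Yule-Walker system G_k phi = r_k where
  (G_k)_{ij} = rho(|i - j|), (r_k)_i = rho(i), i,j = 1..k.
Equivalently, Durbin-Levinson gives phi_{kk} iteratively:
  phi_{11} = rho(1)
  phi_{kk} = [rho(k) - sum_{j=1..k-1} phi_{k-1,j} rho(k-j)]
            / [1 - sum_{j=1..k-1} phi_{k-1,j} rho(j)],
  phi_{k,j} = phi_{k-1,j} - phi_{kk} phi_{k-1,k-j},  j = 1..k-1.
Step k = 1:
  phi_11 = rho(1) = 0.4788.
Step k = 2:
  phi_22 = [rho(2) - phi_11 rho(1)] / [1 - phi_11 rho(1)] = [0.4913 - (0.4788)(0.4788)] / [1 - (0.4788)(0.4788)]
         = 0.26205056 / 0.77075056 = 0.34.
Therefore phi_{22} = 0.3400.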